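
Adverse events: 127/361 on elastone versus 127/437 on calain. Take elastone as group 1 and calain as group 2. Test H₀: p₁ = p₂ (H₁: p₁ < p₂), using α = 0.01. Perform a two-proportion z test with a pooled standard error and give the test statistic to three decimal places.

z = 1.847

p̂₁ = 127/361 ≈ 0.35180, p̂₂ = 127/437 ≈ 0.29062.
Pooled p̂ = (127+127)/(361+437) = 254/798 = 0.31830.
SE = √(0.216984 × 0.00505841) = 0.03313.
z = (0.35180 − 0.29062)/0.03313 = 0.06118/0.03313 = 1.847.
p-value = P(Z < 1.847) ≈ 0.9676, so at α = 0.01 we fail to reject H₀.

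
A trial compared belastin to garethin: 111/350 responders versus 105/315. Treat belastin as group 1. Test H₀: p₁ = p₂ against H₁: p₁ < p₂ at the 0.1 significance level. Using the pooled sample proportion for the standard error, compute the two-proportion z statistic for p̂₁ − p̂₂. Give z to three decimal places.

p̂₁ = 111/350 = 0.31714, p̂₂ = 105/315 = 0.33333.
Pooled p̂ = (111+105)/(350+315) = 216/665 = 0.32481.
SE = √(p̂(1−p̂)(1/n₁+1/n₂)) = √(0.32481·0.67519·0.00603175) = √(0.00132282) = 0.03637.
z = (0.31714 − 0.33333)/0.03637 = -0.01619/0.03637 = -0.445.
p-value = P(Z < -0.445) ≈ 0.3281; since p > α = 0.1, fail to reject H₀.

z = -0.445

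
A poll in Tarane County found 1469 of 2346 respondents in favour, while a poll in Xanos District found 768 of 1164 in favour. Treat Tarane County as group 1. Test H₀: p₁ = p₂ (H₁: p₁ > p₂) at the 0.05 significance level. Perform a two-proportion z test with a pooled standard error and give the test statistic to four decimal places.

z = -1.9506

p̂₁ = 1469/2346 = 0.626172, p̂₂ = 768/1164 = 0.659794.
Pooled p̂ = (1469+768)/(2346+1164) = 2237/3510 = 0.637322.
SE = √(0.231143 × 0.00128536) = 0.017237.
z = (0.626172 − 0.659794)/0.017237 = -0.033622/0.017237 = -1.9506.
p-value = P(Z > -1.951) ≈ 0.9744, so at α = 0.05 we fail to reject H₀.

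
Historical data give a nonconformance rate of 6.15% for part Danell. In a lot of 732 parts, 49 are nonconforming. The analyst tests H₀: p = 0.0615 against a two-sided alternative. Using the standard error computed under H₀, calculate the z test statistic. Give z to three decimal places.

p̂ = 49/732 = 0.06694.
SE = √(p₀(1−p₀)/n) = √(0.057718/732) = 0.00888.
z = (0.06694 − 0.0615)/0.00888 = 0.00544/0.00888 = 0.613.

z = 0.613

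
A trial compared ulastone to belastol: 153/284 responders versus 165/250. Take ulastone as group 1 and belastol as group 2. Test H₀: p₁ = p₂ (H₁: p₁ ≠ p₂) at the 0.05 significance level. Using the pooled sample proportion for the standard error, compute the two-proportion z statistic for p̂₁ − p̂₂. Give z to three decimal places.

p̂₁ = 153/284 = 0.53873, p̂₂ = 165/250 = 0.66000.
Pooled p̂ = (153+165)/(284+250) = 318/534 = 0.59551.
SE = √(0.240879 × 0.00752113) = 0.04256.
z = (0.53873 − 0.66000)/0.04256 = -0.12127/0.04256 = -2.849.
Two-sided p-value ≈ 2·Φ(−2.849) = 0.0044; since p < α = 0.05, reject H₀.

z = -2.849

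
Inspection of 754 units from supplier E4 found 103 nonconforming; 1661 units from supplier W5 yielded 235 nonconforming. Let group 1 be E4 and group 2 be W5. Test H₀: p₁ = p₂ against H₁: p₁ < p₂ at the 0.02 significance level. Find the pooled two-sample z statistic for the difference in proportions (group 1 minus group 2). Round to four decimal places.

p̂₁ = 103/754 = 0.136605, p̂₂ = 235/1661 = 0.141481.
Pooled p̂ = (103+235)/(754+1661) = 338/2415 = 0.139959.
SE = √(p̂(1−p̂)(1/n₁+1/n₂)) = √(0.139959·0.860041·0.00192831) = √(0.000232111) = 0.015235.
z = (0.136605 − 0.141481)/0.015235 = -0.004876/0.015235 = -0.3201.
p-value = P(Z < -0.320) ≈ 0.3745; since p > α = 0.02, fail to reject H₀.

z = -0.3201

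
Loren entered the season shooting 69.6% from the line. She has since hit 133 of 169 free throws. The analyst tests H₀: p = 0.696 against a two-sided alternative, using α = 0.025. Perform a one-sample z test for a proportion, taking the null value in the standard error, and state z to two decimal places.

p̂ = 133/169 ≈ 0.7870.
SE = √(p₀(1−p₀)/n) = √(0.21158/169) = 0.0354.
z = (0.7870 − 0.696)/0.0354 = 0.0910/0.0354 = 2.57.
Two-sided p-value ≈ 2·Φ(−2.571) = 0.0101. With α = 0.025, reject H₀.

z = 2.57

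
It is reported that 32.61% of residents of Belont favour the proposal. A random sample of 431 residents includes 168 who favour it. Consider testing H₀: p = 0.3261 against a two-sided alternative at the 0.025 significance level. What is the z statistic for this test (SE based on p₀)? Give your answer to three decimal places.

p̂ = 168/431 = 0.38979.
Under H₀, SE = √(0.3261·0.6739/431) = √(0.000509881) = 0.02258.
z = (0.38979 − 0.3261)/0.02258 = 0.06369/0.02258 = 2.821.
p-value = 2·P(Z > 2.821) ≈ 0.0048; since p < α = 0.025, reject H₀.

z = 2.821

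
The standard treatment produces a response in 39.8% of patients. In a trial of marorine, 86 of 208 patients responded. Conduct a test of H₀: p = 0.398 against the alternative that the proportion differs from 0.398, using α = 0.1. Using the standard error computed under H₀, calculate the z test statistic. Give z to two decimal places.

z = 0.46

p̂ = 86/208 = 0.4135.
SE = √(p₀(1−p₀)/n) = √(0.2396/208) = 0.0339.
z = (0.4135 − 0.398)/0.0339 = 0.0155/0.0339 = 0.46.
Two-sided p-value ≈ 2·Φ(−0.456) = 0.6487, so at α = 0.1 we fail to reject H₀.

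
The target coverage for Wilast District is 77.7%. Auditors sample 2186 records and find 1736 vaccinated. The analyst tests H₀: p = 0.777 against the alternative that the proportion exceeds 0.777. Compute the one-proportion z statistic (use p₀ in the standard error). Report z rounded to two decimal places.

z = 1.93

p̂ = 1736/2186 = 0.79414.
Standard error under H₀: √(0.777×0.223/2186) = 0.00890.
z = (0.79414 − 0.777)/0.00890 = 0.01714/0.00890 = 1.93.
p-value = P(Z > 1.926) ≈ 0.0271.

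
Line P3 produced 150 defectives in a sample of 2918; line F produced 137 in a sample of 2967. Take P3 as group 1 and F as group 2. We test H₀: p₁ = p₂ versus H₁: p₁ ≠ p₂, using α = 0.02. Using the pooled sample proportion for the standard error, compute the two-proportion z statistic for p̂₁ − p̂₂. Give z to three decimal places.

z = 0.931

p̂₁ = 150/2918 = 0.051405, p̂₂ = 137/2967 = 0.046175.
Pooled p̂ = (150+137)/(2918+2967) = 287/5885 = 0.048768.
SE = √(p̂(1−p̂)(1/n₁+1/n₂)) = √(0.048768·0.951232·0.000679741) = √(3.1533e-05) = 0.005615.
z = (0.051405 − 0.046175)/0.005615 = 0.005230/0.005615 = 0.931.
p-value = 2·P(Z > 0.931) ≈ 0.3516, so at α = 0.02 we fail to reject H₀.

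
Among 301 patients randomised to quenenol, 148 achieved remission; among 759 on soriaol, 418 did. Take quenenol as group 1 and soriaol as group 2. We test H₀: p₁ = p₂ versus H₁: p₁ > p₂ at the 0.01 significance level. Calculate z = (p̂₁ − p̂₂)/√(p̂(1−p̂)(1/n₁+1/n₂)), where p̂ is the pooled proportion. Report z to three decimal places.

z = -1.737

p̂₁ = 148/301 = 0.49169, p̂₂ = 418/759 = 0.55072.
Pooled p̂ = (148+418)/(301+759) = 566/1060 = 0.53396.
SE = √(0.248847 × 0.00463978) = 0.03398.
z = (0.49169 − 0.55072)/0.03398 = -0.05903/0.03398 = -1.737.
p-value = P(Z > -1.737) ≈ 0.9588; since p > α = 0.01, fail to reject H₀.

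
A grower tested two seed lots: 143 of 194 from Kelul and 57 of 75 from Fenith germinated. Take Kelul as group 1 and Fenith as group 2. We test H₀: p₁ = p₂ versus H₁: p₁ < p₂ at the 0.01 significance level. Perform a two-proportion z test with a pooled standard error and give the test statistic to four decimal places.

z = -0.3854

p̂₁ = 143/194 = 0.737113, p̂₂ = 57/75 = 0.760000.
Pooled p̂ = (143+57)/(194+75) = 200/269 = 0.743494.
SE = √(p̂(1−p̂)(1/n₁+1/n₂)) = √(0.743494·0.256506·0.018488) = √(0.00352585) = 0.059379.
z = (0.737113 − 0.760000)/0.059379 = -0.022887/0.059379 = -0.3854.
p-value = P(Z < -0.385) ≈ 0.3500; since p > α = 0.01, fail to reject H₀.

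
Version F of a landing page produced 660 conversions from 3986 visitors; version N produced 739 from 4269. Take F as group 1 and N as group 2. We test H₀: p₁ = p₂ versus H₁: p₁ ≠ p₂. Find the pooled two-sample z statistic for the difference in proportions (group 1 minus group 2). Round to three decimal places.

p̂₁ = 660/3986 = 0.165580, p̂₂ = 739/4269 = 0.173108.
Pooled p̂ = (660+739)/(3986+4269) = 1399/8255 = 0.169473.
SE = √(p̂(1−p̂)(1/n₁+1/n₂)) = √(0.169473·0.830527·0.000485125) = √(6.82823e-05) = 0.008263.
z = (0.165580 − 0.173108)/0.008263 = -0.007528/0.008263 = -0.911.

z = -0.911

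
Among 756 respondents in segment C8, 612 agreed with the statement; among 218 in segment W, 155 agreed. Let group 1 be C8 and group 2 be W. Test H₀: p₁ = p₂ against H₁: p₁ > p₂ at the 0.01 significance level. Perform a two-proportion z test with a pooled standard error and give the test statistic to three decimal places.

p̂₁ = 612/756 ≈ 0.80952, p̂₂ = 155/218 ≈ 0.71101.
Pooled p̂ = (612+155)/(756+218) = 767/974 = 0.78747.
SE = √(p̂(1−p̂)(1/n₁+1/n₂)) = √(0.78747·0.21253·0.00590991) = √(0.000989073) = 0.03145.
z = (0.80952 − 0.71101)/0.03145 = 0.09851/0.03145 = 3.132.
p-value = P(Z > 3.132) ≈ 0.0009; since p < α = 0.01, reject H₀.

z = 3.132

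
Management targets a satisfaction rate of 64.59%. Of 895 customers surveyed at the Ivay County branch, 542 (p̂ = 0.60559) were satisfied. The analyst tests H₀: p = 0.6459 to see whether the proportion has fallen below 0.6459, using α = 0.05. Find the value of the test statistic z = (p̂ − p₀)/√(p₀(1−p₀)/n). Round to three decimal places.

z = -2.522

p̂ = 542/895 = 0.605587.
Standard error under H₀: √(0.6459×0.3541/895) = 0.015986.
z = (0.605587 − 0.6459)/0.015986 = -0.040313/0.015986 = -2.522.
p-value = P(Z < -2.522) ≈ 0.0058, so at α = 0.05 we reject H₀.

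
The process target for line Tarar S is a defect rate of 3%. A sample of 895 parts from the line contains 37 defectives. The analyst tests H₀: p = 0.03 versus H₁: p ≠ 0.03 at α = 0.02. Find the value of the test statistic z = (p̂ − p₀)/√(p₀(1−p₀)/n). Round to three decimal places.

z = 1.989

p̂ = 37/895 ≈ 0.04134.
SE = √(p₀(1−p₀)/n) = √(0.0291/895) = 0.00570.
z = (0.04134 − 0.03)/0.00570 = 0.01134/0.00570 = 1.989.
Two-sided p-value ≈ 2·Φ(−1.989) = 0.0467. With α = 0.02, fail to reject H₀.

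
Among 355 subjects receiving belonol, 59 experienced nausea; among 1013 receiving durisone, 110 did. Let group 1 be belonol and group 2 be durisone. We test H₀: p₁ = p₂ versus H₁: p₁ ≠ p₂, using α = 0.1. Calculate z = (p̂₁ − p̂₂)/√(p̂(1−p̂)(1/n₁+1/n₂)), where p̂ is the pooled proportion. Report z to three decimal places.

z = 2.839

p̂₁ = 59/355 ≈ 0.166197, p̂₂ = 110/1013 ≈ 0.108588.
Pooled p̂ = (59+110)/(355+1013) = 169/1368 = 0.123538.
SE = √(0.108276 × 0.00380407) = 0.020295.
z = (0.166197 − 0.108588)/0.020295 = 0.057609/0.020295 = 2.839.
p-value = 2·P(Z > 2.839) ≈ 0.0045. With α = 0.1, reject H₀.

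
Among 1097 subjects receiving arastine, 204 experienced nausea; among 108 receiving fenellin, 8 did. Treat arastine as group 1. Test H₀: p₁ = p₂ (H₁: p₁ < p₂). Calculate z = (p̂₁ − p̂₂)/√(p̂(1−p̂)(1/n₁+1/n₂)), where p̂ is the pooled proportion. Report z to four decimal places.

z = 2.9137

p̂₁ = 204/1097 ≈ 0.1859617, p̂₂ = 8/108 ≈ 0.0740741.
Pooled p̂ = (204+8)/(1097+108) = 212/1205 = 0.1759336.
SE = √(p̂(1−p̂)(1/n₁+1/n₂)) = √(0.1759336·0.8240664·0.0101708) = √(0.00147458) = 0.0384002.
z = (0.1859617 − 0.0740741)/0.0384002 = 0.1118876/0.0384002 = 2.9137.
p-value = P(Z < 2.914) ≈ 0.9982.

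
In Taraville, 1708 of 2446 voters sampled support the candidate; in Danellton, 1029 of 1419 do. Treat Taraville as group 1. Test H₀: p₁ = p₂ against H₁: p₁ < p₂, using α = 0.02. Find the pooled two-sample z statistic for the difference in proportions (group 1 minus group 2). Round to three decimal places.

p̂₁ = 1708/2446 = 0.69828, p̂₂ = 1029/1419 = 0.72516.
Pooled p̂ = (1708+1029)/(2446+1419) = 2737/3865 = 0.70815.
SE = √(p̂(1−p̂)(1/n₁+1/n₂)) = √(0.70815·0.29185·0.00111355) = √(0.000230142) = 0.01517.
z = (0.69828 − 0.72516)/0.01517 = -0.02688/0.01517 = -1.772.
p-value = P(Z < -1.772) ≈ 0.0382. With α = 0.02, fail to reject H₀.

z = -1.772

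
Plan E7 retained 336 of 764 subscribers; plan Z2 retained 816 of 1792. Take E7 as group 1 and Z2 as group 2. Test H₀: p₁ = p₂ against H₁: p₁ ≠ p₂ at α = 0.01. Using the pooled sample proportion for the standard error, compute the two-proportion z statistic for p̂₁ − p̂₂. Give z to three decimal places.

z = -0.724

p̂₁ = 336/764 = 0.43979, p̂₂ = 816/1792 = 0.45536.
Pooled p̂ = (336+816)/(764+1792) = 1152/2556 = 0.45070.
SE = √(p̂(1−p̂)(1/n₁+1/n₂)) = √(0.45070·0.54930·0.00186694) = √(0.000462197) = 0.02150.
z = (0.43979 − 0.45536)/0.02150 = -0.01557/0.02150 = -0.724.
Two-sided p-value ≈ 2·Φ(−0.724) = 0.4690, so at α = 0.01 we fail to reject H₀.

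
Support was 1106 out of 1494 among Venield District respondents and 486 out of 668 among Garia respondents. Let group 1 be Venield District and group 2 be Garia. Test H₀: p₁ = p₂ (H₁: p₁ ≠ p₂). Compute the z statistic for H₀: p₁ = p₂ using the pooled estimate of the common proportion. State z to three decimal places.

z = 0.622

p̂₁ = 1106/1494 = 0.74029, p̂₂ = 486/668 = 0.72754.
Pooled p̂ = (1106+486)/(1494+668) = 1592/2162 = 0.73636.
SE = √(p̂(1−p̂)(1/n₁+1/n₂)) = √(0.73636·0.26364·0.00216635) = √(0.000420567) = 0.02051.
z = (0.74029 − 0.72754)/0.02051 = 0.01275/0.02051 = 0.622.
p-value = 2·P(Z > 0.622) ≈ 0.5341.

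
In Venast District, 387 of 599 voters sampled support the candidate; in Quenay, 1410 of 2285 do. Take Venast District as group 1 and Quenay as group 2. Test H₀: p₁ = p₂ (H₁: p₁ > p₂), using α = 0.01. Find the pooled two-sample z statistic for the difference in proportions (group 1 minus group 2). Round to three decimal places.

p̂₁ = 387/599 = 0.64608, p̂₂ = 1410/2285 = 0.61707.
Pooled p̂ = (387+1410)/(599+2285) = 1797/2884 = 0.62309.
SE = √(0.234848 × 0.00210709) = 0.02225.
z = (0.64608 − 0.61707)/0.02225 = 0.02901/0.02225 = 1.304.
p-value = P(Z > 1.304) ≈ 0.0961, so at α = 0.01 we fail to reject H₀.

z = 1.304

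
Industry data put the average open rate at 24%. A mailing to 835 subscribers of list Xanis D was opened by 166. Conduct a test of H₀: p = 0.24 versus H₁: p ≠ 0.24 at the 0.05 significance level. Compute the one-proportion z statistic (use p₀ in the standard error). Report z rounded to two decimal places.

p̂ = 166/835 ≈ 0.19880.
Standard error under H₀: √(0.24×0.76/835) = 0.01478.
z = (0.19880 − 0.24)/0.01478 = -0.04120/0.01478 = -2.79.
Two-sided p-value ≈ 2·Φ(−2.787) = 0.0053; since p < α = 0.05, reject H₀.

z = -2.79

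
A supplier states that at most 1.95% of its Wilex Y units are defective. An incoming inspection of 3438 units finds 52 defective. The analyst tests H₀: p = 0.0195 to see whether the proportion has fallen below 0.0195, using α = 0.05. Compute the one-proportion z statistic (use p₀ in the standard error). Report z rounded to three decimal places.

p̂ = 52/3438 = 0.015125.
Standard error under H₀: √(0.0195×0.9805/3438) = 0.002358.
z = (0.015125 − 0.0195)/0.002358 = -0.004375/0.002358 = -1.855.
p-value = P(Z < -1.855) ≈ 0.0318, so at α = 0.05 we reject H₀.

z = -1.855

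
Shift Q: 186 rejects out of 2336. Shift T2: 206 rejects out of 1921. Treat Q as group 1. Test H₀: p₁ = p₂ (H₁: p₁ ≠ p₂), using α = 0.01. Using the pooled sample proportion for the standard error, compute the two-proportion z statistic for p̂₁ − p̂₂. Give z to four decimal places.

z = -3.1006

p̂₁ = 186/2336 = 0.07962329, p̂₂ = 206/1921 = 0.10723581.
Pooled p̂ = (186+206)/(2336+1921) = 392/4257 = 0.09208363.
SE = √(0.0836042 × 0.000948644) = 0.00890565.
z = (0.07962329 − 0.10723581)/0.00890565 = -0.02761252/0.00890565 = -3.1006.
Two-sided p-value ≈ 2·Φ(−3.101) = 0.0019; since p < α = 0.01, reject H₀.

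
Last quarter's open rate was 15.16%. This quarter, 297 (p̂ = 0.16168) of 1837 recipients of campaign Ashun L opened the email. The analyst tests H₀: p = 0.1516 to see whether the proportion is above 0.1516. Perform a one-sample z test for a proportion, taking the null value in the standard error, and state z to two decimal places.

p̂ = 297/1837 ≈ 0.1617.
SE = √(p₀(1−p₀)/n) = √(0.12862/1837) = 0.0084.
z = (0.1617 − 0.1516)/0.0084 = 0.0101/0.0084 = 1.20.
p-value = P(Z > 1.204) ≈ 0.1142.

z = 1.20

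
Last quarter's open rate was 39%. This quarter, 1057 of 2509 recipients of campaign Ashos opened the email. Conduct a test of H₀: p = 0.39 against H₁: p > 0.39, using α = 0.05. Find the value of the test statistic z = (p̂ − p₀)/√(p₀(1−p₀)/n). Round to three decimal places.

p̂ = 1057/2509 ≈ 0.421283.
Standard error under H₀: √(0.39×0.61/2509) = 0.009737.
z = (0.421283 − 0.39)/0.009737 = 0.031283/0.009737 = 3.213.
p-value = P(Z > 3.213) ≈ 0.0007; since p < α = 0.05, reject H₀.

z = 3.213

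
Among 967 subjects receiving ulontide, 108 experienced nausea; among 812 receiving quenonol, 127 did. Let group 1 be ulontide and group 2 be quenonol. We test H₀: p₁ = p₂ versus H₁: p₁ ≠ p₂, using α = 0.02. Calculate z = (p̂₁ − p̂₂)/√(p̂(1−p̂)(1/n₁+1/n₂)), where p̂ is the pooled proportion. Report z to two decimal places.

z = -2.77

p̂₁ = 108/967 = 0.11169, p̂₂ = 127/812 = 0.15640.
Pooled p̂ = (108+127)/(967+812) = 235/1779 = 0.13210.
SE = √(p̂(1−p̂)(1/n₁+1/n₂)) = √(0.13210·0.86790·0.00226565) = √(0.000259751) = 0.01612.
z = (0.11169 − 0.15640)/0.01612 = -0.04471/0.01612 = -2.77.
Two-sided p-value ≈ 2·Φ(−2.775) = 0.0055; since p < α = 0.02, reject H₀.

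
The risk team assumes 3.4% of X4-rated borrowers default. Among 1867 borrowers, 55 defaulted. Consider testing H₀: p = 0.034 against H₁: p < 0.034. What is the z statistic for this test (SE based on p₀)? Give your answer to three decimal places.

p̂ = 55/1867 ≈ 0.029459.
SE = √(p₀(1−p₀)/n) = √(0.032844/1867) = 0.004194.
z = (0.029459 − 0.034)/0.004194 = -0.004541/0.004194 = -1.083.

z = -1.083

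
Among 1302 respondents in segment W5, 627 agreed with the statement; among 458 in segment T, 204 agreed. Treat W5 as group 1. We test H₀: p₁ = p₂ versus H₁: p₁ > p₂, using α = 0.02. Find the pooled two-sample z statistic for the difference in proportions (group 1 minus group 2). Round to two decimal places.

p̂₁ = 627/1302 = 0.48157, p̂₂ = 204/458 = 0.44541.
Pooled p̂ = (627+204)/(1302+458) = 831/1760 = 0.47216.
SE = √(p̂(1−p̂)(1/n₁+1/n₂)) = √(0.47216·0.52784·0.00295146) = √(0.000735576) = 0.02712.
z = (0.48157 − 0.44541)/0.02712 = 0.03616/0.02712 = 1.33.
p-value = P(Z > 1.333) ≈ 0.0913. With α = 0.02, fail to reject H₀.

z = 1.33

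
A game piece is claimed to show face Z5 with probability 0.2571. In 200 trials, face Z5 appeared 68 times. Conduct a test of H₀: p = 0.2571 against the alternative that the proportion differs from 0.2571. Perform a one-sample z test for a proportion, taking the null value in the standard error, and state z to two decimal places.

p̂ = 68/200 = 0.3400.
Under H₀, SE = √(0.2571·0.7429/200) = √(0.000954998) = 0.0309.
z = (0.3400 − 0.2571)/0.0309 = 0.0829/0.0309 = 2.68.
p-value = 2·P(Z > 2.683) ≈ 0.0073.

z = 2.68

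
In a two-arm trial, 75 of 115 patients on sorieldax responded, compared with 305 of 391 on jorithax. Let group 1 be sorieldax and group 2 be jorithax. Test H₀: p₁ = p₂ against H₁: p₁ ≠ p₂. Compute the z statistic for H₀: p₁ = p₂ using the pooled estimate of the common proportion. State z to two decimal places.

p̂₁ = 75/115 = 0.6522, p̂₂ = 305/391 = 0.7801.
Pooled p̂ = (75+305)/(115+391) = 380/506 = 0.7510.
SE = √(0.187005 × 0.0112532) = 0.0459.
z = (0.6522 − 0.7801)/0.0459 = -0.1279/0.0459 = -2.79.

z = -2.79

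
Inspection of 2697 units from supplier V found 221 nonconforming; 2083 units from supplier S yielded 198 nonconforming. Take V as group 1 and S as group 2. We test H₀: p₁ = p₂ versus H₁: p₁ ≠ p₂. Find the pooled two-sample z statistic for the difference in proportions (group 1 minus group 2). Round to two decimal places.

z = -1.59

p̂₁ = 221/2697 ≈ 0.08194, p̂₂ = 198/2083 ≈ 0.09506.
Pooled p̂ = (221+198)/(2697+2083) = 419/4780 = 0.08766.
SE = √(p̂(1−p̂)(1/n₁+1/n₂)) = √(0.08766·0.91234·0.000850859) = √(6.80459e-05) = 0.00825.
z = (0.08194 − 0.09506)/0.00825 = -0.01312/0.00825 = -1.59.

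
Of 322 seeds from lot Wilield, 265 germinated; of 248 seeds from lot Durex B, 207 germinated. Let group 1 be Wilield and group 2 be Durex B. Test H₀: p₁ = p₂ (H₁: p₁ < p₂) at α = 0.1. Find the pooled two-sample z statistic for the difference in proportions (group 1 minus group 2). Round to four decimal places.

z = -0.3669

p̂₁ = 265/322 ≈ 0.822981, p̂₂ = 207/248 ≈ 0.834677.
Pooled p̂ = (265+207)/(322+248) = 472/570 = 0.828070.
SE = √(0.14237 × 0.00713785) = 0.031878.
z = (0.822981 − 0.834677)/0.031878 = -0.011696/0.031878 = -0.3669.
p-value = P(Z < -0.367) ≈ 0.3568, so at α = 0.1 we fail to reject H₀.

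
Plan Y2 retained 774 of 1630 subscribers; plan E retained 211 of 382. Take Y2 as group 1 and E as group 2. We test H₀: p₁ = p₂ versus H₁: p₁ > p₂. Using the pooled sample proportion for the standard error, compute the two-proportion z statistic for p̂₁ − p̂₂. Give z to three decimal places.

p̂₁ = 774/1630 ≈ 0.474847, p̂₂ = 211/382 ≈ 0.552356.
Pooled p̂ = (774+211)/(1630+382) = 985/2012 = 0.489563.
SE = √(0.249891 × 0.0032313) = 0.028416.
z = (0.474847 − 0.552356)/0.028416 = -0.077509/0.028416 = -2.728.
p-value = P(Z > -2.728) ≈ 0.9968.

z = -2.728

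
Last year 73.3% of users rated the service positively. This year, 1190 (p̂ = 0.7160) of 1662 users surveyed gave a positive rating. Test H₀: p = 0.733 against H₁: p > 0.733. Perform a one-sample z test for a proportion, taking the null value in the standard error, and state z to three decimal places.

p̂ = 1190/1662 = 0.716005.
Standard error under H₀: √(0.733×0.267/1662) = 0.010852.
z = (0.716005 − 0.733)/0.010852 = -0.016995/0.010852 = -1.566.
p-value = P(Z > -1.566) ≈ 0.9413.

z = -1.566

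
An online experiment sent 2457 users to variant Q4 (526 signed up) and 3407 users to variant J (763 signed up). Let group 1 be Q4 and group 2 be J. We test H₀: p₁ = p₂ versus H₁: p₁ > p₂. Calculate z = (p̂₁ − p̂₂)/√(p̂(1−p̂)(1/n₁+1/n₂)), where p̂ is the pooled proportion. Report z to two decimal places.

p̂₁ = 526/2457 = 0.2141, p̂₂ = 763/3407 = 0.2240.
Pooled p̂ = (526+763)/(2457+3407) = 1289/5864 = 0.2198.
SE = √(0.171497 × 0.000700514) = 0.0110.
z = (0.2141 − 0.2240)/0.0110 = -0.0099/0.0110 = -0.90.
p-value = P(Z > -0.900) ≈ 0.8160.

z = -0.90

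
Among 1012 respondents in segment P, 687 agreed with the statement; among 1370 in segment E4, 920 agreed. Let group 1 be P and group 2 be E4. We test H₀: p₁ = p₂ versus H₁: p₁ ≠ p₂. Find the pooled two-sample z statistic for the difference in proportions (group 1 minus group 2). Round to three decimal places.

z = 0.377

p̂₁ = 687/1012 ≈ 0.67885, p̂₂ = 920/1370 ≈ 0.67153.
Pooled p̂ = (687+920)/(1012+1370) = 1607/2382 = 0.67464.
SE = √(p̂(1−p̂)(1/n₁+1/n₂)) = √(0.67464·0.32536·0.00171807) = √(0.000377116) = 0.01942.
z = (0.67885 − 0.67153)/0.01942 = 0.00732/0.01942 = 0.377.
p-value = 2·P(Z > 0.377) ≈ 0.7062.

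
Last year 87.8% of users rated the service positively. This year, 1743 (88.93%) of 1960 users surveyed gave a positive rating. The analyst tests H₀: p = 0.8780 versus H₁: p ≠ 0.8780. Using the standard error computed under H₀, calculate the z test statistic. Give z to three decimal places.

z = 1.527

p̂ = 1743/1960 ≈ 0.889286.
SE = √(p₀(1−p₀)/n) = √(0.10712/1960) = 0.007393.
z = (0.889286 − 0.878)/0.007393 = 0.011286/0.007393 = 1.527.
Two-sided p-value ≈ 2·Φ(−1.527) = 0.1269.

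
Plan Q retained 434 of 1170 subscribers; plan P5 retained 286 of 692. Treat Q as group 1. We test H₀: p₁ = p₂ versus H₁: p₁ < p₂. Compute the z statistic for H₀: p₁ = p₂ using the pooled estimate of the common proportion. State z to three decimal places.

z = -1.814

p̂₁ = 434/1170 ≈ 0.37094, p̂₂ = 286/692 ≈ 0.41329.
Pooled p̂ = (434+286)/(1170+692) = 720/1862 = 0.38668.
SE = √(0.237159 × 0.00229979) = 0.02335.
z = (0.37094 − 0.41329)/0.02335 = -0.04235/0.02335 = -1.814.
p-value = P(Z < -1.814) ≈ 0.0349.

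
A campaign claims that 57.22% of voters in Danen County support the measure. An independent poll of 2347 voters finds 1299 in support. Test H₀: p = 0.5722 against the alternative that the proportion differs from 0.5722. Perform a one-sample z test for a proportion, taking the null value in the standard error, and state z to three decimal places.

p̂ = 1299/2347 ≈ 0.55347.
SE = √(p₀(1−p₀)/n) = √(0.24479/2347) = 0.01021.
z = (0.55347 − 0.5722)/0.01021 = -0.01873/0.01021 = -1.834.
Two-sided p-value ≈ 2·Φ(−1.834) = 0.0667.

z = -1.834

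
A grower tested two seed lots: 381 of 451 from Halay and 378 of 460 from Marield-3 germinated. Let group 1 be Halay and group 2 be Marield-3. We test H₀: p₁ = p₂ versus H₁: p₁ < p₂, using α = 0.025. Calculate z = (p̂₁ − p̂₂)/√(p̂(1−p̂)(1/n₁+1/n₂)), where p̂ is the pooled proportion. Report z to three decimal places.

p̂₁ = 381/451 = 0.84479, p̂₂ = 378/460 = 0.82174.
Pooled p̂ = (381+378)/(451+460) = 759/911 = 0.83315.
SE = √(0.139011 × 0.00439121) = 0.02471.
z = (0.84479 − 0.82174)/0.02471 = 0.02305/0.02471 = 0.933.
p-value = P(Z < 0.933) ≈ 0.8246, so at α = 0.025 we fail to reject H₀.

z = 0.933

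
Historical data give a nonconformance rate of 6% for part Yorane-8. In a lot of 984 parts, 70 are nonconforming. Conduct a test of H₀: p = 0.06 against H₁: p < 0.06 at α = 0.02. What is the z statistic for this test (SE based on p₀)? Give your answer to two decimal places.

p̂ = 70/984 = 0.07114.
Under H₀, SE = √(0.06·0.94/984) = √(5.73171e-05) = 0.00757.
z = (0.07114 − 0.06)/0.00757 = 0.01114/0.00757 = 1.47.
p-value = P(Z < 1.471) ≈ 0.9294. With α = 0.02, fail to reject H₀.

z = 1.47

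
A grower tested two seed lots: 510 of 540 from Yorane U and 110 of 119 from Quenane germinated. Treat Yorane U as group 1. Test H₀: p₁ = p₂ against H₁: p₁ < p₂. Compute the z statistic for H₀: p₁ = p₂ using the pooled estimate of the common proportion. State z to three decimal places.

z = 0.840

p̂₁ = 510/540 ≈ 0.94444, p̂₂ = 110/119 ≈ 0.92437.
Pooled p̂ = (510+110)/(540+119) = 620/659 = 0.94082.
SE = √(p̂(1−p̂)(1/n₁+1/n₂)) = √(0.94082·0.05918·0.0102552) = √(0.000570992) = 0.02390.
z = (0.94444 − 0.92437)/0.02390 = 0.02007/0.02390 = 0.840.
p-value = P(Z < 0.840) ≈ 0.7996.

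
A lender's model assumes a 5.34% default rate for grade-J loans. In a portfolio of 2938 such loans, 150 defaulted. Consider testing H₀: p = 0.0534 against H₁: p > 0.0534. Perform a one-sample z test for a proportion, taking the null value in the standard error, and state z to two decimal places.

z = -0.57

p̂ = 150/2938 ≈ 0.051055.
SE = √(p₀(1−p₀)/n) = √(0.050548/2938) = 0.004148.
z = (0.051055 − 0.0534)/0.004148 = -0.002345/0.004148 = -0.57.
p-value = P(Z > -0.565) ≈ 0.7141.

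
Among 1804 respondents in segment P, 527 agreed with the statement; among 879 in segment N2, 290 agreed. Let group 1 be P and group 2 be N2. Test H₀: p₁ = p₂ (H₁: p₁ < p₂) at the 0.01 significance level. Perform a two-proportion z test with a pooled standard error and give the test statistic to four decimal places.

p̂₁ = 527/1804 ≈ 0.292129, p̂₂ = 290/879 ≈ 0.329920.
Pooled p̂ = (527+290)/(1804+879) = 817/2683 = 0.304510.
SE = √(p̂(1−p̂)(1/n₁+1/n₂)) = √(0.304510·0.695490·0.00169198) = √(0.000358334) = 0.018930.
z = (0.292129 − 0.329920)/0.018930 = -0.037791/0.018930 = -1.9964.
p-value = P(Z < -1.996) ≈ 0.0229, so at α = 0.01 we fail to reject H₀.

z = -1.9964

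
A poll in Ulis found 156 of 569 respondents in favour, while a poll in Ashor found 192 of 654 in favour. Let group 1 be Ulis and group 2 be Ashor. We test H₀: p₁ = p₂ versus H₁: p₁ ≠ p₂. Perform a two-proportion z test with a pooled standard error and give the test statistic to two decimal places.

z = -0.75

p̂₁ = 156/569 ≈ 0.2742, p̂₂ = 192/654 ≈ 0.2936.
Pooled p̂ = (156+192)/(569+654) = 348/1223 = 0.2845.
SE = √(p̂(1−p̂)(1/n₁+1/n₂)) = √(0.2845·0.7155·0.00328652) = √(0.000669069) = 0.0259.
z = (0.2742 − 0.2936)/0.0259 = -0.0194/0.0259 = -0.75.
Two-sided p-value ≈ 2·Φ(−0.751) = 0.4530.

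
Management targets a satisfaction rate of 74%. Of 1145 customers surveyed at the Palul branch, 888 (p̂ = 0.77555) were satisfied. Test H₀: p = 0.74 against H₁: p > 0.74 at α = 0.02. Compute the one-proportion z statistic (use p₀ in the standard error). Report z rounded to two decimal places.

z = 2.74

p̂ = 888/1145 = 0.77555.
Standard error under H₀: √(0.74×0.26/1145) = 0.01296.
z = (0.77555 − 0.74)/0.01296 = 0.03555/0.01296 = 2.74.
p-value = P(Z > 2.742) ≈ 0.0031; since p < α = 0.02, reject H₀.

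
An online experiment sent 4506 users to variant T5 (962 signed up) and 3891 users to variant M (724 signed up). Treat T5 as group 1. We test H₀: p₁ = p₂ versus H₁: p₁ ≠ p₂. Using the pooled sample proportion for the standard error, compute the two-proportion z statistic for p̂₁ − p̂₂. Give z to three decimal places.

p̂₁ = 962/4506 = 0.213493, p̂₂ = 724/3891 = 0.186070.
Pooled p̂ = (962+724)/(4506+3891) = 1686/8397 = 0.200786.
SE = √(0.160471 × 0.00047893) = 0.008767.
z = (0.213493 − 0.186070)/0.008767 = 0.027423/0.008767 = 3.128.

z = 3.128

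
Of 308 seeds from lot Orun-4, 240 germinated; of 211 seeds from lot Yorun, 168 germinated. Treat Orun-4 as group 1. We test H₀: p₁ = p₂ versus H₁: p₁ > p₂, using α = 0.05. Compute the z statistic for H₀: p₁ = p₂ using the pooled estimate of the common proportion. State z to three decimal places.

p̂₁ = 240/308 = 0.77922, p̂₂ = 168/211 = 0.79621.
Pooled p̂ = (240+168)/(308+211) = 408/519 = 0.78613.
SE = √(0.168131 × 0.00798609) = 0.03664.
z = (0.77922 − 0.79621)/0.03664 = -0.01699/0.03664 = -0.464.
p-value = P(Z > -0.464) ≈ 0.6785; since p > α = 0.05, fail to reject H₀.

z = -0.464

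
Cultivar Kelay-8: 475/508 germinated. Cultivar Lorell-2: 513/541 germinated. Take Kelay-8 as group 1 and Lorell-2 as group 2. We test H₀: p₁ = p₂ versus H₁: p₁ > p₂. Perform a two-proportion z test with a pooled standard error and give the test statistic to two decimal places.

z = -0.91

p̂₁ = 475/508 = 0.9350, p̂₂ = 513/541 = 0.9482.
Pooled p̂ = (475+513)/(508+541) = 988/1049 = 0.9418.
SE = √(0.0547691 × 0.00381693) = 0.0145.
z = (0.9350 − 0.9482)/0.0145 = -0.0132/0.0145 = -0.91.
p-value = P(Z > -0.913) ≈ 0.8195.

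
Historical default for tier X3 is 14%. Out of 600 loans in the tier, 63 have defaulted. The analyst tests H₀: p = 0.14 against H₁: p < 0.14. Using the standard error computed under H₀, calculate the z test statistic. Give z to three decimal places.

p̂ = 63/600 ≈ 0.105000.
SE = √(p₀(1−p₀)/n) = √(0.1204/600) = 0.014166.
z = (0.105000 − 0.14)/0.014166 = -0.035000/0.014166 = -2.471.
p-value = P(Z < -2.471) ≈ 0.0067.

z = -2.471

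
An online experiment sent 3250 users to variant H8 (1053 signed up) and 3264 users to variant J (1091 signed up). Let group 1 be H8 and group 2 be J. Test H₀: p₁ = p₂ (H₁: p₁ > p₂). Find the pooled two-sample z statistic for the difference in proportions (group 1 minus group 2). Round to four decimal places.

z = -0.8805

p̂₁ = 1053/3250 = 0.324000, p̂₂ = 1091/3264 = 0.334252.
Pooled p̂ = (1053+1091)/(3250+3264) = 2144/6514 = 0.329137.
SE = √(p̂(1−p̂)(1/n₁+1/n₂)) = √(0.329137·0.670863·0.000614065) = √(0.000135589) = 0.011644.
z = (0.324000 − 0.334252)/0.011644 = -0.010252/0.011644 = -0.8805.
p-value = P(Z > -0.880) ≈ 0.8107.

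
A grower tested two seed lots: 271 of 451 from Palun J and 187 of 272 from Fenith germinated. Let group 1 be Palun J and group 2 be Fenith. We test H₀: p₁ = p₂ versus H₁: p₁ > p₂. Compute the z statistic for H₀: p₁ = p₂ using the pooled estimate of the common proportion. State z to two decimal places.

z = -2.34

p̂₁ = 271/451 = 0.6009, p̂₂ = 187/272 = 0.6875.
Pooled p̂ = (271+187)/(451+272) = 458/723 = 0.6335.
SE = √(p̂(1−p̂)(1/n₁+1/n₂)) = √(0.6335·0.3665·0.00589377) = √(0.00136845) = 0.0370.
z = (0.6009 − 0.6875)/0.0370 = -0.0866/0.0370 = -2.34.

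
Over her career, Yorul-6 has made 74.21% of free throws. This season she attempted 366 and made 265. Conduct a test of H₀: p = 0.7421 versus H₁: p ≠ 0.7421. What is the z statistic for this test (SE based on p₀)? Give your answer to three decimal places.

p̂ = 265/366 = 0.72404.
Under H₀, SE = √(0.7421·0.2579/366) = √(0.000522917) = 0.02287.
z = (0.72404 − 0.7421)/0.02287 = -0.01806/0.02287 = -0.790.
p-value = 2·P(Z > 0.790) ≈ 0.4298.

z = -0.790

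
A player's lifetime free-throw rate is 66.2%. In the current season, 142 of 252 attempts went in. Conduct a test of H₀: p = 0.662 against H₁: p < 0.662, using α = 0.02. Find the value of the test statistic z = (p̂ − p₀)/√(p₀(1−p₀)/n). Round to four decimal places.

p̂ = 142/252 ≈ 0.563492.
SE = √(p₀(1−p₀)/n) = √(0.22376/252) = 0.029798.
z = (0.563492 − 0.662)/0.029798 = -0.098508/0.029798 = -3.3059.
p-value = P(Z < -3.306) ≈ 0.0005, so at α = 0.02 we reject H₀.

z = -3.3059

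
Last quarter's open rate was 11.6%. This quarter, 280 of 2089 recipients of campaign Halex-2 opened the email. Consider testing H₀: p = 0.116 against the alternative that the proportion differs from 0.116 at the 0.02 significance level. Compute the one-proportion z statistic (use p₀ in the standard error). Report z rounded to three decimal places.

p̂ = 280/2089 = 0.134035.
Standard error under H₀: √(0.116×0.884/2089) = 0.007006.
z = (0.134035 − 0.116)/0.007006 = 0.018035/0.007006 = 2.574.
p-value = 2·P(Z > 2.574) ≈ 0.0100; since p < α = 0.02, reject H₀.

z = 2.574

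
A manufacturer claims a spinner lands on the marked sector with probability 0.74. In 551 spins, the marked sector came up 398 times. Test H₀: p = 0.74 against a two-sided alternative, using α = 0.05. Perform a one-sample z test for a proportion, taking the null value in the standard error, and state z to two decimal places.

z = -0.95

p̂ = 398/551 = 0.7223.
Standard error under H₀: √(0.74×0.26/551) = 0.0187.
z = (0.7223 − 0.74)/0.0187 = -0.0177/0.0187 = -0.95.
Two-sided p-value ≈ 2·Φ(−0.946) = 0.3442, so at α = 0.05 we fail to reject H₀.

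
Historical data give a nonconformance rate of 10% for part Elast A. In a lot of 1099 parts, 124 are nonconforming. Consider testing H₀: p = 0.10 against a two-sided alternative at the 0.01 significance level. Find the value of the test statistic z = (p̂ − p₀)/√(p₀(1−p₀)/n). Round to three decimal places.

p̂ = 124/1099 = 0.11283.
SE = √(p₀(1−p₀)/n) = √(0.09/1099) = 0.00905.
z = (0.11283 − 0.1)/0.00905 = 0.01283/0.00905 = 1.418.
p-value = 2·P(Z > 1.418) ≈ 0.1563. With α = 0.01, fail to reject H₀.

z = 1.418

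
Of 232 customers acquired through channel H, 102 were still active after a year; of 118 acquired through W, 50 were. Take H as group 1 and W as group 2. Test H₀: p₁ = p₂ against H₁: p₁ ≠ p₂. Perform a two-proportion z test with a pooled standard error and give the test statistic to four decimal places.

z = 0.2842

p̂₁ = 102/232 ≈ 0.439655, p̂₂ = 50/118 ≈ 0.423729.
Pooled p̂ = (102+50)/(232+118) = 152/350 = 0.434286.
SE = √(p̂(1−p̂)(1/n₁+1/n₂)) = √(0.434286·0.565714·0.0127849) = √(0.00314102) = 0.056045.
z = (0.439655 − 0.423729)/0.056045 = 0.015926/0.056045 = 0.2842.
Two-sided p-value ≈ 2·Φ(−0.284) = 0.7763.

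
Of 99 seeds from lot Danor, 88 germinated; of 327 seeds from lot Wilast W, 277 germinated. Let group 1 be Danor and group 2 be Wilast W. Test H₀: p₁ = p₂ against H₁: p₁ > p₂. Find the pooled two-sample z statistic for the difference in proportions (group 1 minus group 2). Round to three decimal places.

z = 1.040

p̂₁ = 88/99 ≈ 0.88889, p̂₂ = 277/327 ≈ 0.84709.
Pooled p̂ = (88+277)/(99+327) = 365/426 = 0.85681.
SE = √(p̂(1−p̂)(1/n₁+1/n₂)) = √(0.85681·0.14319·0.0131591) = √(0.00161447) = 0.04018.
z = (0.88889 − 0.84709)/0.04018 = 0.04180/0.04018 = 1.040.
p-value = P(Z > 1.040) ≈ 0.1491.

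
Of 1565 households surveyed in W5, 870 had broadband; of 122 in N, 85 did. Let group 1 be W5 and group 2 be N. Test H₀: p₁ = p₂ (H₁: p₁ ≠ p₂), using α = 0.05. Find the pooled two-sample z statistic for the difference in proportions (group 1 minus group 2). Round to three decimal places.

z = -3.023

p̂₁ = 870/1565 = 0.555911, p̂₂ = 85/122 = 0.696721.
Pooled p̂ = (870+85)/(1565+122) = 955/1687 = 0.566094.
SE = √(p̂(1−p̂)(1/n₁+1/n₂)) = √(0.566094·0.433906·0.0088357) = √(0.00217033) = 0.046587.
z = (0.555911 − 0.696721)/0.046587 = -0.140810/0.046587 = -3.023.
p-value = 2·P(Z > 3.023) ≈ 0.0025, so at α = 0.05 we reject H₀.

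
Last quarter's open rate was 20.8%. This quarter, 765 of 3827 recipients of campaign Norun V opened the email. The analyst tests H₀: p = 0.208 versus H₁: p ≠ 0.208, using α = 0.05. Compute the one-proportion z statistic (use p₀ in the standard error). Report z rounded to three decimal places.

z = -1.235

p̂ = 765/3827 = 0.19990.
SE = √(p₀(1−p₀)/n) = √(0.16474/3827) = 0.00656.
z = (0.19990 − 0.208)/0.00656 = -0.00810/0.00656 = -1.235.
Two-sided p-value ≈ 2·Φ(−1.235) = 0.2167. With α = 0.05, fail to reject H₀.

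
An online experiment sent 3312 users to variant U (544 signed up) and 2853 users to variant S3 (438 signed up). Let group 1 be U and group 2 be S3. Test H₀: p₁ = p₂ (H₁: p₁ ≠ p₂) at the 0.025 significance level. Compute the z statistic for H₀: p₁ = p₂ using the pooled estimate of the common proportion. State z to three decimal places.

z = 1.148

p̂₁ = 544/3312 = 0.16425, p̂₂ = 438/2853 = 0.15352.
Pooled p̂ = (544+438)/(3312+2853) = 982/6165 = 0.15929.
SE = √(0.133914 × 0.000652441) = 0.00935.
z = (0.16425 − 0.15352)/0.00935 = 0.01073/0.00935 = 1.148.
p-value = 2·P(Z > 1.148) ≈ 0.2511, so at α = 0.025 we fail to reject H₀.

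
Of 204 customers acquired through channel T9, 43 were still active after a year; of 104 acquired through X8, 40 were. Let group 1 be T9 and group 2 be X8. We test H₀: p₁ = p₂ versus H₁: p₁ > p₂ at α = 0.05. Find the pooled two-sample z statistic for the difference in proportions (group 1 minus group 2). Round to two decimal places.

p̂₁ = 43/204 ≈ 0.2108, p̂₂ = 40/104 ≈ 0.3846.
Pooled p̂ = (43+40)/(204+104) = 83/308 = 0.2695.
SE = √(p̂(1−p̂)(1/n₁+1/n₂)) = √(0.2695·0.7305·0.0145173) = √(0.0028579) = 0.0535.
z = (0.2108 − 0.3846)/0.0535 = -0.1738/0.0535 = -3.25.
p-value = P(Z > -3.252) ≈ 0.9994; since p > α = 0.05, fail to reject H₀.

z = -3.25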